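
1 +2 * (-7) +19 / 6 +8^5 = 196549 / 6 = 32758.17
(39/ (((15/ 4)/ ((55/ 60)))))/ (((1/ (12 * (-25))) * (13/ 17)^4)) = -8363.50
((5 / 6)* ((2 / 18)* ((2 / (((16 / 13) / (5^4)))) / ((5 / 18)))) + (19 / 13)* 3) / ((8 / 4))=106993 / 624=171.46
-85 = -85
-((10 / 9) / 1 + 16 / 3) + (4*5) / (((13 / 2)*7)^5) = -6.44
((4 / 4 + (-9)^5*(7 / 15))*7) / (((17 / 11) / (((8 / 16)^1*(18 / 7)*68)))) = -54559296 / 5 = -10911859.20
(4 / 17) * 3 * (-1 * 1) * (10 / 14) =-60 / 119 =-0.50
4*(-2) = -8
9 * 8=72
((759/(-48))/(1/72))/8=-2277/16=-142.31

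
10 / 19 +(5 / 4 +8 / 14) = 1249 / 532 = 2.35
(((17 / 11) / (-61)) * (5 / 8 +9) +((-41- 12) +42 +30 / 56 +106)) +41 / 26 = 4301749 / 44408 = 96.87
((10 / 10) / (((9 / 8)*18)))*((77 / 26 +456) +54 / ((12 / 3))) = 24568 / 1053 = 23.33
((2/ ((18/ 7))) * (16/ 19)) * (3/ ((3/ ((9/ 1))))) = 112/ 19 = 5.89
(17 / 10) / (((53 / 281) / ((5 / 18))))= 4777 / 1908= 2.50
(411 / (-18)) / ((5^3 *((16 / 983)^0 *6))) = -137 / 4500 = -0.03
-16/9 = -1.78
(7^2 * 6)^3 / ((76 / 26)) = 165179196 / 19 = 8693641.89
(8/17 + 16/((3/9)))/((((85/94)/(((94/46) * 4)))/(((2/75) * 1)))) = 29123456/2492625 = 11.68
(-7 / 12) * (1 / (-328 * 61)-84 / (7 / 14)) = 23529415 / 240096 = 98.00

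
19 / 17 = 1.12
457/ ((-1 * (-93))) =457/ 93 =4.91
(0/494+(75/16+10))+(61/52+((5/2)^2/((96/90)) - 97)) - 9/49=-3076505/40768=-75.46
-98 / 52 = -49 / 26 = -1.88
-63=-63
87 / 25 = 3.48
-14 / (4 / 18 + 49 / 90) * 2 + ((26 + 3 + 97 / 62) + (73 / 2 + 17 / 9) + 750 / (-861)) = 58124468 / 1841679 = 31.56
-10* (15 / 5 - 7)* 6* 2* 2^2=1920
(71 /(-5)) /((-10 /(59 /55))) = 4189 /2750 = 1.52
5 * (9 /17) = 45 /17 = 2.65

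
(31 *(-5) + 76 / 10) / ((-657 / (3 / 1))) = 737 / 1095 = 0.67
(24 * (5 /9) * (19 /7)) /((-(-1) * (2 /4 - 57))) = -1520 /2373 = -0.64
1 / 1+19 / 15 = 34 / 15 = 2.27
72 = 72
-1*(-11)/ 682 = 1/ 62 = 0.02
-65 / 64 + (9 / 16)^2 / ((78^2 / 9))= -175679 / 173056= -1.02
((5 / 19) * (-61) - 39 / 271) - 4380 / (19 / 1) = -246.72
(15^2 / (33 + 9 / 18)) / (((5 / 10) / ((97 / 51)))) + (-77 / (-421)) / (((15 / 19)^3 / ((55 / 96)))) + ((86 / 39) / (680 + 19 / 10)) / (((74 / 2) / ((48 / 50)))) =875187206604634591 / 33972330297765600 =25.76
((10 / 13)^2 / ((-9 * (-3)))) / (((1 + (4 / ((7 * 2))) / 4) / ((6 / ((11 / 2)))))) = 1120 / 50193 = 0.02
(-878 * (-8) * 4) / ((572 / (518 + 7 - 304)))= 119408 / 11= 10855.27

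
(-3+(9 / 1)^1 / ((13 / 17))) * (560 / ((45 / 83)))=353248 / 39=9057.64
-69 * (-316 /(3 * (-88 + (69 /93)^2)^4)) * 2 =0.00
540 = 540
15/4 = 3.75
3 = 3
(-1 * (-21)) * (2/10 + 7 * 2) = 1491/5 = 298.20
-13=-13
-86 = -86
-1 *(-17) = 17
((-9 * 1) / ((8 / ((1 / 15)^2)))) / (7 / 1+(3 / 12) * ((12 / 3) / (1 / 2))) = -0.00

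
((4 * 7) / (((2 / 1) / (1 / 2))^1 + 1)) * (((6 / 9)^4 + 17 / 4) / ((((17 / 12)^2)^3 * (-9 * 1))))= -41316352 / 120687845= -0.34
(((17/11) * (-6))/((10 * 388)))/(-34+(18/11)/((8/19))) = 51/642625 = 0.00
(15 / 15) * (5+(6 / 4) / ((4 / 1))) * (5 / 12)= 2.24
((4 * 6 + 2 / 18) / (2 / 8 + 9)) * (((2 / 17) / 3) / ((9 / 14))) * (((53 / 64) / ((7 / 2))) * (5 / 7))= 8215 / 305694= 0.03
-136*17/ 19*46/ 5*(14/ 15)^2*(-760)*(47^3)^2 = 1797541258394258944/ 225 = 7989072259530039.75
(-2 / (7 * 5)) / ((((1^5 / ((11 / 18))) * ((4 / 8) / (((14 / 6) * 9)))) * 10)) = -11 / 75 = -0.15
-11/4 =-2.75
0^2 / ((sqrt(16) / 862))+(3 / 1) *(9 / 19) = 27 / 19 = 1.42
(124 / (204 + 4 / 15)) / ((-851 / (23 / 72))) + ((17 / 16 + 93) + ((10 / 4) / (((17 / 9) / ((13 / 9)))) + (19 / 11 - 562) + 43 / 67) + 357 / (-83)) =-165505798636859 / 353676530328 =-467.96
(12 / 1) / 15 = 4 / 5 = 0.80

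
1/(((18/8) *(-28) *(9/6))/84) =-8/9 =-0.89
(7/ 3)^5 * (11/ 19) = 184877/ 4617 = 40.04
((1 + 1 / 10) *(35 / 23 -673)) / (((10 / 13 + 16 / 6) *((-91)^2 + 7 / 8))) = -4416984 / 170164925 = -0.03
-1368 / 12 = -114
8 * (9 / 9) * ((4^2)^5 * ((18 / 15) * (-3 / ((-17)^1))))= 150994944 / 85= 1776411.11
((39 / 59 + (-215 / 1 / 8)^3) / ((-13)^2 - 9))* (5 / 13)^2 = -2931720785 / 163364864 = -17.95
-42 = -42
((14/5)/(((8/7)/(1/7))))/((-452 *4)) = -7/36160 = -0.00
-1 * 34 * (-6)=204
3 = 3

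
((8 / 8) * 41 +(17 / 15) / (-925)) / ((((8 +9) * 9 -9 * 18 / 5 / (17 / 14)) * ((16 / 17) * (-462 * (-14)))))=82199981 / 1541721535200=0.00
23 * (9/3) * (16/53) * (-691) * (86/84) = -5467192/371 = -14736.37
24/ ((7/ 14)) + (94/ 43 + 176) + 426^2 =7813194/ 43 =181702.19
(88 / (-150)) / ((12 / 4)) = -44 / 225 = -0.20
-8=-8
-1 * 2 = -2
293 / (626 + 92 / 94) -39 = -1135481 / 29468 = -38.53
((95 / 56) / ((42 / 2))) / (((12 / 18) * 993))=95 / 778512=0.00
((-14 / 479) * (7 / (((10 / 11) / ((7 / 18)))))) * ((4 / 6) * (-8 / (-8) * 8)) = -30184 / 64665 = -0.47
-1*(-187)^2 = -34969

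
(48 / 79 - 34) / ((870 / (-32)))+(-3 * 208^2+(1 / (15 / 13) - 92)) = -1487797223 / 11455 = -129881.91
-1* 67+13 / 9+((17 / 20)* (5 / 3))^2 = -9151 / 144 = -63.55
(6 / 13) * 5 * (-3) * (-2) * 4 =720 / 13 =55.38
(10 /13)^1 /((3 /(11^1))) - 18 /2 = -241 /39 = -6.18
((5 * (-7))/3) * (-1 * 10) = 350/3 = 116.67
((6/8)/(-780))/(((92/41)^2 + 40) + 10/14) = -11767/559866320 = -0.00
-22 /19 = -1.16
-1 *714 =-714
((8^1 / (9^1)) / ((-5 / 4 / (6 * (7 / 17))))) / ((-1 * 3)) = 448 / 765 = 0.59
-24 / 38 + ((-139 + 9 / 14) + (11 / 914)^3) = -14114639283789 / 101552408552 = -138.99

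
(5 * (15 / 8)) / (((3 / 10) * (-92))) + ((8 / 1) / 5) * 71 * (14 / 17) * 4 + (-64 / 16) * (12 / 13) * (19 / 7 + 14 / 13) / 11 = 151665381547 / 407046640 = 372.60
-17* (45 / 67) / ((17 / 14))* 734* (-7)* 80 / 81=28772800 / 603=47716.09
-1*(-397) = 397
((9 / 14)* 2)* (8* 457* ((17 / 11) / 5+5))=24955.76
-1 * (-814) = 814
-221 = -221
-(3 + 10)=-13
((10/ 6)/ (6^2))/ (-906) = -0.00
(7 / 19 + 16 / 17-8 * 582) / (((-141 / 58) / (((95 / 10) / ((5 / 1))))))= 2906699 / 799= 3637.92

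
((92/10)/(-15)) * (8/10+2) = -644/375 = -1.72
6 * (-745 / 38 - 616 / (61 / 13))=-1049247 / 1159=-905.30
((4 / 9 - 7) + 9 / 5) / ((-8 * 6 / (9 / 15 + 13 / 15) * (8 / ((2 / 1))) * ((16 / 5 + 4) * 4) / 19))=22363 / 933120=0.02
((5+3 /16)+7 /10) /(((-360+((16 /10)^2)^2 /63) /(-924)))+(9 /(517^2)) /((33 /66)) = 20819667309633 /1377355185184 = 15.12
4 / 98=2 / 49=0.04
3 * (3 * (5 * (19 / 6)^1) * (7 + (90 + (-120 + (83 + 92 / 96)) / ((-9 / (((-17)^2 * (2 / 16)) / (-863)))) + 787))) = 125212602145 / 994176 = 125946.11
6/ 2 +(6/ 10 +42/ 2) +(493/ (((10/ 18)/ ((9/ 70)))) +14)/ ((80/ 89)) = 4678937/ 28000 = 167.10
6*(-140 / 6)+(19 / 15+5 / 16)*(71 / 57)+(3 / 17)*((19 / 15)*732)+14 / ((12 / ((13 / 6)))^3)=7737775021 / 301397760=25.67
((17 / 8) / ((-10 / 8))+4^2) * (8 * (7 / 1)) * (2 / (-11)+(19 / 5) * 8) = 604968 / 25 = 24198.72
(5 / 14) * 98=35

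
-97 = -97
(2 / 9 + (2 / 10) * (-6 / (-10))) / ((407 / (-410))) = -574 / 1665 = -0.34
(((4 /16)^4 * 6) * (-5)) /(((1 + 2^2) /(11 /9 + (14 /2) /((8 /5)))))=-403 /3072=-0.13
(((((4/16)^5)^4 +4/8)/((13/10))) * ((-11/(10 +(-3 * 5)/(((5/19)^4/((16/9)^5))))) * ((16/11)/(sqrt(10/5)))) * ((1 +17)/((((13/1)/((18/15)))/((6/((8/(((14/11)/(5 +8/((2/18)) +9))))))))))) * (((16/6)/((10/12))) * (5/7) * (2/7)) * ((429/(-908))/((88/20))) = -1643415634625535275625 * sqrt(2)/22934240332873011085132693504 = -0.00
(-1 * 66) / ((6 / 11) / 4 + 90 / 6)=-484 / 111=-4.36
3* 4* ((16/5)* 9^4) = 1259712/5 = 251942.40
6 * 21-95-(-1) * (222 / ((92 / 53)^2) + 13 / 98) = 21734067 / 207368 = 104.81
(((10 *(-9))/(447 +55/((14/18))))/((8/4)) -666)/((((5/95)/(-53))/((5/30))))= 270088477/2416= 111791.59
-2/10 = -1/5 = -0.20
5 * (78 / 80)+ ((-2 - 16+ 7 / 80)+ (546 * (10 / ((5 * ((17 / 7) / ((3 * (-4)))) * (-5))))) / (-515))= -10599113 / 700400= -15.13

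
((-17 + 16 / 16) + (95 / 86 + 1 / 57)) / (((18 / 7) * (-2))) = 510517 / 176472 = 2.89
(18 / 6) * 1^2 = 3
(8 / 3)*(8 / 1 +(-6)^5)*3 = -62144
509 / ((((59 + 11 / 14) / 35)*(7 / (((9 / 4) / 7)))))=2545 / 186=13.68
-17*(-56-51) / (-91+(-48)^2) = 1819 / 2213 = 0.82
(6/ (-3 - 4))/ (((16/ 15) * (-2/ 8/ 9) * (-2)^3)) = -405/ 112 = -3.62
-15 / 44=-0.34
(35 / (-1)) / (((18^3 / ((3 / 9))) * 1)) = -35 / 17496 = -0.00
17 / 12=1.42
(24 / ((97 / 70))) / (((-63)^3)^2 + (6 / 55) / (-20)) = 0.00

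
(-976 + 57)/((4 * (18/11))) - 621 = -54821/72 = -761.40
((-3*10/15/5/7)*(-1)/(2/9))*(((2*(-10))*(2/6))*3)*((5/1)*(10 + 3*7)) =-5580/7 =-797.14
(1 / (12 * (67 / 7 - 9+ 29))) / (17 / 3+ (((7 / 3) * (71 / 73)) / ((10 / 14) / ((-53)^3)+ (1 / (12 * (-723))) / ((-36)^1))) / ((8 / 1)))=-265485451 / 16742896171574940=-0.00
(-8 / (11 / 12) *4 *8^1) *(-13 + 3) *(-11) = -30720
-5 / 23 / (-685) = 1 / 3151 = 0.00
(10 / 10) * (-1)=-1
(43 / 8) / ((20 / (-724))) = -7783 / 40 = -194.58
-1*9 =-9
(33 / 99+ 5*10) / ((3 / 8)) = 1208 / 9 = 134.22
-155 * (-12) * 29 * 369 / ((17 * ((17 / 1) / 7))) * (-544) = -4458464640 / 17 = -262262625.88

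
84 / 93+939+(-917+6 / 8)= 23.65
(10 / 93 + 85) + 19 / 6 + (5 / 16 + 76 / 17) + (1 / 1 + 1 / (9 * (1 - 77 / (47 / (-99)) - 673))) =171028884755 / 1818352368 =94.06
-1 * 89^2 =-7921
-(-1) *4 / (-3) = -4 / 3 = -1.33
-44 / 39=-1.13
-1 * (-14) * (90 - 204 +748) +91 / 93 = 825559 / 93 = 8876.98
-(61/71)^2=-3721/5041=-0.74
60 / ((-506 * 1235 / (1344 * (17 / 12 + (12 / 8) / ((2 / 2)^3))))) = -23520 / 62491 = -0.38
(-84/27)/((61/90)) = -280/61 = -4.59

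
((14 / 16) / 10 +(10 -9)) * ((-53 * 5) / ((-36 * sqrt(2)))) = 1537 * sqrt(2) / 384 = 5.66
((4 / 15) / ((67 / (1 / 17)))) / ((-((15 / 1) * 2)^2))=-1 / 3844125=-0.00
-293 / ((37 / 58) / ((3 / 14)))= -25491 / 259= -98.42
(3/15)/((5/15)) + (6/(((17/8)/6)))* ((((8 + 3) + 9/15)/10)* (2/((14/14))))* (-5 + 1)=-66561/425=-156.61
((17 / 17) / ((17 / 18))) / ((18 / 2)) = 2 / 17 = 0.12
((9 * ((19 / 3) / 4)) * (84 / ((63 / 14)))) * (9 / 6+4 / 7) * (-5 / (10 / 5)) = -1377.50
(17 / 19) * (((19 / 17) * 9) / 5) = 9 / 5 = 1.80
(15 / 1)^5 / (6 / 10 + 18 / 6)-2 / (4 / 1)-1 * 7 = 210930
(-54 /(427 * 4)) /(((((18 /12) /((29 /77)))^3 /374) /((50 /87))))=-5718800 /53165343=-0.11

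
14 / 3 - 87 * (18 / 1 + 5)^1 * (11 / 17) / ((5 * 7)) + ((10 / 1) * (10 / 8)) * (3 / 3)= -70781 / 3570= -19.83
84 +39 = 123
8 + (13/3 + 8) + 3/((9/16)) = 77/3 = 25.67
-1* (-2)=2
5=5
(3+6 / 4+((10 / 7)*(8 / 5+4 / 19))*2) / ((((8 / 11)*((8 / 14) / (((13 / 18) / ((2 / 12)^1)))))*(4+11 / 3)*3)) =367939 / 83904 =4.39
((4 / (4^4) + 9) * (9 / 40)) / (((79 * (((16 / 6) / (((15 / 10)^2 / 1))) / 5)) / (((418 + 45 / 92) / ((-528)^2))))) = 0.00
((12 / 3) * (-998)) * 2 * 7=-55888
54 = 54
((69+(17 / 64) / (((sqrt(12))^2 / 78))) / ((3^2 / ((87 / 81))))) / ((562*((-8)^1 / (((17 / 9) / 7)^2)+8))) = -75873193 / 514624389120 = -0.00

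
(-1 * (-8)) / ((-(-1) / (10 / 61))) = 80 / 61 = 1.31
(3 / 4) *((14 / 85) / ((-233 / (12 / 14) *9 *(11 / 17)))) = -1 / 12815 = -0.00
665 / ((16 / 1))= 665 / 16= 41.56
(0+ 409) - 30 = 379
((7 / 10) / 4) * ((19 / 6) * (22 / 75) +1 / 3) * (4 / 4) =497 / 2250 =0.22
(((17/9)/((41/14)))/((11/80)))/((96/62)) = 36890/12177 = 3.03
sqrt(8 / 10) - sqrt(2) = -sqrt(2) + 2 * sqrt(5) / 5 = -0.52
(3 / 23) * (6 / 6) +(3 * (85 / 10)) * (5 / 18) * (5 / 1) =9811 / 276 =35.55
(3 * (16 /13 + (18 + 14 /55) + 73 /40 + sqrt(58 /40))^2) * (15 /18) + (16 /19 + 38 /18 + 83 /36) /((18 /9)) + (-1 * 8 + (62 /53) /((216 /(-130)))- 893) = 24379 * sqrt(145) /2288 + 17070988146913 /71166446208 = 368.18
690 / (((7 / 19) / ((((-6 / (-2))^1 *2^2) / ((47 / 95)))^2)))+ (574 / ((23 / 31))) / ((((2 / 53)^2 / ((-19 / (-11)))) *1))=15963583088381 / 7824278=2040262.77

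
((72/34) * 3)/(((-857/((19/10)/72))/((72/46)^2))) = -18468/38535005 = -0.00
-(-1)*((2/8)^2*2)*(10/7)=0.18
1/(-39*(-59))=1/2301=0.00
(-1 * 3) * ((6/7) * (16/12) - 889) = 18645/7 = 2663.57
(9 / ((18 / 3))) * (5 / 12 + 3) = 41 / 8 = 5.12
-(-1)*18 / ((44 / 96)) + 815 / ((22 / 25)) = 21239 / 22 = 965.41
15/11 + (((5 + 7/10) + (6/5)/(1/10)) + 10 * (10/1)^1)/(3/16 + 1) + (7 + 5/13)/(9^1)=4128479/40755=101.30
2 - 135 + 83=-50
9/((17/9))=81/17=4.76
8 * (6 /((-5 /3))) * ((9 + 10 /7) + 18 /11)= -133776 /385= -347.47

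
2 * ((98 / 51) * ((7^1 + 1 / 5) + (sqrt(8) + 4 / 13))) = 392 * sqrt(2) / 51 + 95648 / 3315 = 39.72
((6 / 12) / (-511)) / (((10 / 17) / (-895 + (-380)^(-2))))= 2197045983 / 1475768000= 1.49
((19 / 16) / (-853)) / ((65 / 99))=-1881 / 887120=-0.00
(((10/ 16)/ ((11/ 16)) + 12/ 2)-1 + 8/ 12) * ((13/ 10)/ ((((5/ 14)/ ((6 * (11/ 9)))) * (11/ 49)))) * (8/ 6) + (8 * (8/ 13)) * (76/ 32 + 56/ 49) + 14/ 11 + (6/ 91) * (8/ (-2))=716798534/ 675675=1060.86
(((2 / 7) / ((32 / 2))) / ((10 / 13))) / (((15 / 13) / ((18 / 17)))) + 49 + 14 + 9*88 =20349507 / 23800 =855.02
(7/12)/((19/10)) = 35/114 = 0.31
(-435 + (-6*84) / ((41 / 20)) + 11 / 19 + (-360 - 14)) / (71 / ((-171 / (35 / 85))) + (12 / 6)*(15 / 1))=-125655840 / 3555233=-35.34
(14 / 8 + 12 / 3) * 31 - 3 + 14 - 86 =413 / 4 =103.25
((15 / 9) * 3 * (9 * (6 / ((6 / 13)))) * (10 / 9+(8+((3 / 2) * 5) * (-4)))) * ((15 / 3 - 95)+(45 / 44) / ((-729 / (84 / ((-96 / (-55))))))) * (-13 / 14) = -9271665325 / 9072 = -1022008.96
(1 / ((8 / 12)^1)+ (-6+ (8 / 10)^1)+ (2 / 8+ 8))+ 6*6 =811 / 20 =40.55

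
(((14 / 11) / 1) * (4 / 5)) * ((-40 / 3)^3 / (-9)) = 716800 / 2673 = 268.16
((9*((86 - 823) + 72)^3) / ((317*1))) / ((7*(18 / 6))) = -126034125 / 317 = -397583.99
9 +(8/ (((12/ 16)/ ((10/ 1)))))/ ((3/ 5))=1681/ 9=186.78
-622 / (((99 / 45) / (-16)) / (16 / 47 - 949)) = -2218649120 / 517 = -4291390.95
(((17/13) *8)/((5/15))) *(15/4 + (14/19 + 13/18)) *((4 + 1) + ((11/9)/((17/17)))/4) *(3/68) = 680533/17784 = 38.27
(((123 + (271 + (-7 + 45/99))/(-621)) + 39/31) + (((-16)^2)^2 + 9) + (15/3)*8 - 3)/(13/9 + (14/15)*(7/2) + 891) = 69569663675/948383403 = 73.36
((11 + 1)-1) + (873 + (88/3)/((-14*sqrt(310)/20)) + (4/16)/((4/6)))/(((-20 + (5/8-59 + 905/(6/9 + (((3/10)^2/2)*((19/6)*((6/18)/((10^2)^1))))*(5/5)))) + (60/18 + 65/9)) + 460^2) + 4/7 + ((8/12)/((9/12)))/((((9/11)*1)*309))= 2489423593665313778/214993824287753007-169080384*sqrt(310)/266283453310973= 11.58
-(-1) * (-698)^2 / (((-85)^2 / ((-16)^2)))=124724224 / 7225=17262.87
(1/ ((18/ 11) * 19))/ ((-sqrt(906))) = -11 * sqrt(906)/ 309852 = -0.00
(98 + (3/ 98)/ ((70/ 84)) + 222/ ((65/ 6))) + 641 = 483820/ 637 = 759.53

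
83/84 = 0.99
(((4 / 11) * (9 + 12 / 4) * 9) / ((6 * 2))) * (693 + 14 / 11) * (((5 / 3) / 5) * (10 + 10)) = 1832880 / 121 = 15147.77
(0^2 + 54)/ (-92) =-27/ 46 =-0.59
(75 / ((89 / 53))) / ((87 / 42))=55650 / 2581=21.56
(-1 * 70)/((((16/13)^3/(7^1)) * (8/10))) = -2691325/8192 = -328.53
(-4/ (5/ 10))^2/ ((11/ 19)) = 1216/ 11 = 110.55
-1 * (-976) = 976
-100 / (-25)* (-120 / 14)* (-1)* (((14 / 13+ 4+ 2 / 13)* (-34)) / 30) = -18496 / 91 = -203.25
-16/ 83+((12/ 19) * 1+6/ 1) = 10154/ 1577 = 6.44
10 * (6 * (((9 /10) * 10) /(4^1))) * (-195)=-26325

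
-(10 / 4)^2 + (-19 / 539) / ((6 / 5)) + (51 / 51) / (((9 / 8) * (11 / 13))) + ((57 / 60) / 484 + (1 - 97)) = -432125521 / 4268880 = -101.23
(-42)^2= 1764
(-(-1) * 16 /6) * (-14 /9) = -112 /27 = -4.15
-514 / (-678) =257 / 339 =0.76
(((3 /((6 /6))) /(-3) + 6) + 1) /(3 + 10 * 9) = 2 /31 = 0.06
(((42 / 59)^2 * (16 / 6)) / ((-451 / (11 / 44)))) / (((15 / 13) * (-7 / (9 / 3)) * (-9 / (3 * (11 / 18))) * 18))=-0.00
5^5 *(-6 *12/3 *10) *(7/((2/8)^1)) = -21000000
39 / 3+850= 863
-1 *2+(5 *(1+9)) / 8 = 17 / 4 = 4.25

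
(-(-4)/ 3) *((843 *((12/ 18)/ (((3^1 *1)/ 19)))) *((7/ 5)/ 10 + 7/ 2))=3886792/ 225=17274.63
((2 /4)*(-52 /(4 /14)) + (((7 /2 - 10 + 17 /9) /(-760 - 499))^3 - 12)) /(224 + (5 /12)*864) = -1198759136245597 /6796847921372352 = -0.18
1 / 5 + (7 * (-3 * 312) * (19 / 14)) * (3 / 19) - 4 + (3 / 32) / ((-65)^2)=-190334557 / 135200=-1407.80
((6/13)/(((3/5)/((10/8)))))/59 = 25/1534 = 0.02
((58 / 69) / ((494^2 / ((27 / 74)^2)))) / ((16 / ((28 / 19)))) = 49329 / 1167962152864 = 0.00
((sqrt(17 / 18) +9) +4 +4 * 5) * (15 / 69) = 7.39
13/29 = 0.45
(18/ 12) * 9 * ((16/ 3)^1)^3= 2048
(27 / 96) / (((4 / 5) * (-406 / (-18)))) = 405 / 25984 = 0.02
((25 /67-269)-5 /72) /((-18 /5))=6480955 /86832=74.64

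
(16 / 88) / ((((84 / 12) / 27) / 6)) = 324 / 77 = 4.21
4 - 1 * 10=-6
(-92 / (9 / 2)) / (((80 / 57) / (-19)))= 8303 / 30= 276.77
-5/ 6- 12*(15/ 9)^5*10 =-250135/ 162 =-1544.04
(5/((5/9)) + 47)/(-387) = -56/387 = -0.14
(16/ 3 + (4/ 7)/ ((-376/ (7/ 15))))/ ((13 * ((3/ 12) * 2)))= 7519/ 9165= 0.82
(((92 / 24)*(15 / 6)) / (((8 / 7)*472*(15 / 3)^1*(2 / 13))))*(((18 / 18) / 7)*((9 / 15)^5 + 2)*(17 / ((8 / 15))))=33003919 / 151040000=0.22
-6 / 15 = -2 / 5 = -0.40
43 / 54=0.80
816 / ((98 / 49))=408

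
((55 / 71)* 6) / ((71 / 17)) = 5610 / 5041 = 1.11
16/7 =2.29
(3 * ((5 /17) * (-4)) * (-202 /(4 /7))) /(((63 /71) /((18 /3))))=143420 /17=8436.47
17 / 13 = 1.31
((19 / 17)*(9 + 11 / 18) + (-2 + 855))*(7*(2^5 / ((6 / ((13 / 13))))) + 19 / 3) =34623955 / 918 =37716.73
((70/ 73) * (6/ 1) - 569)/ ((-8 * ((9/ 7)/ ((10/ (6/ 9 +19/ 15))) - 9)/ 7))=-50368325/ 894396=-56.32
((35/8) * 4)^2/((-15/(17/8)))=-4165/96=-43.39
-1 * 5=-5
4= 4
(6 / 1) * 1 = 6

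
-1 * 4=-4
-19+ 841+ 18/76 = 31245/38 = 822.24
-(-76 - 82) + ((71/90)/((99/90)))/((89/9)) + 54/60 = 1556341/9790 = 158.97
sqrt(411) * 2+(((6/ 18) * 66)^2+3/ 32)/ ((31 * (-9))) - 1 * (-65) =2 * sqrt(411)+564829/ 8928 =103.81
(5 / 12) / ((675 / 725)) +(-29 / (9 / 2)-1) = -2267 / 324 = -7.00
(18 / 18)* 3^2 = 9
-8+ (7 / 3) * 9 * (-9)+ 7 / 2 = -387 / 2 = -193.50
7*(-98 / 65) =-686 / 65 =-10.55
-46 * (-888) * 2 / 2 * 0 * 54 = 0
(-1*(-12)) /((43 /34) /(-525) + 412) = 214200 /7354157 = 0.03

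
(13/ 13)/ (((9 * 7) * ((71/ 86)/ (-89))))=-7654/ 4473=-1.71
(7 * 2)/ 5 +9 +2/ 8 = 241/ 20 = 12.05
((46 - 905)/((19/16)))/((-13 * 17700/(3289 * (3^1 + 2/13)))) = 35641628/1092975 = 32.61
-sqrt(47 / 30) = -sqrt(1410) / 30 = -1.25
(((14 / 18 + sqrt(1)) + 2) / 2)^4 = 83521 / 6561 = 12.73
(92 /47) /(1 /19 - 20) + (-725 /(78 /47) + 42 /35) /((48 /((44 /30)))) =-33537506501 /2500945200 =-13.41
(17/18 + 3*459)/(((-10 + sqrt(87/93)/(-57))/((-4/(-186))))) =-2.96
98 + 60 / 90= 296 / 3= 98.67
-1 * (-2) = 2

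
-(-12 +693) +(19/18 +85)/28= -341675/504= -677.93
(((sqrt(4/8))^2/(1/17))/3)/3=17/18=0.94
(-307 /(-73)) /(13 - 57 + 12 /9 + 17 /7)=-0.10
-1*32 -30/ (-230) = -733/ 23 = -31.87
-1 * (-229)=229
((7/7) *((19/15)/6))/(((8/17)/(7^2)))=15827/720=21.98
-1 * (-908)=908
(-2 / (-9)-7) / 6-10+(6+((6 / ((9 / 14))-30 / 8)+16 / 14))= 1.60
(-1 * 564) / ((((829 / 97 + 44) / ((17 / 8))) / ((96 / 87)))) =-1240048 / 49271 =-25.17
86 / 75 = 1.15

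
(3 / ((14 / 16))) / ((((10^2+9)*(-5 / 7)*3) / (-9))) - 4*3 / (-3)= 4.13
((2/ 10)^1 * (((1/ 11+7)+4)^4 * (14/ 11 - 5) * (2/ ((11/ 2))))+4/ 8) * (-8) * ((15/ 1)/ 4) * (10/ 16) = 1089811736445/ 14172488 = 76896.29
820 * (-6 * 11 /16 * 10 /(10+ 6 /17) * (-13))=679575 /16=42473.44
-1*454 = -454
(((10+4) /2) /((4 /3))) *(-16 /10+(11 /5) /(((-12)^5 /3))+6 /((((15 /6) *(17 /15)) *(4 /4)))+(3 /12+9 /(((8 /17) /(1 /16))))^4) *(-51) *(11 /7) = -99235443971191 /48318382080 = -2053.78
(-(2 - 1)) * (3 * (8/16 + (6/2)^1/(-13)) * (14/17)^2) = -2058/3757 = -0.55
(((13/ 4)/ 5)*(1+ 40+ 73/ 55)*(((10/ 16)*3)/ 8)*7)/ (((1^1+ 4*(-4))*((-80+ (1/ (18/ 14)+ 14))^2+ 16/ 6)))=-306423/ 433444000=-0.00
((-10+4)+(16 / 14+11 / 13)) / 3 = -365 / 273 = -1.34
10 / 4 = 5 / 2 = 2.50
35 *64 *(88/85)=39424/17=2319.06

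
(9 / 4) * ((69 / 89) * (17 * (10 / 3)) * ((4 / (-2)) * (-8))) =140760 / 89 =1581.57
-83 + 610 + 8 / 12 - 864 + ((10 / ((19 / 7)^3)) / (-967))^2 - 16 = -46499634674763613 / 131976257455227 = -352.33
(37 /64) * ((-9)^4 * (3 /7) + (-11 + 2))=181485 /112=1620.40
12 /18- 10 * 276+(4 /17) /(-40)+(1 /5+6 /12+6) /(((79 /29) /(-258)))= -136739771 /40290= -3393.89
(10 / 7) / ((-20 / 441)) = -63 / 2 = -31.50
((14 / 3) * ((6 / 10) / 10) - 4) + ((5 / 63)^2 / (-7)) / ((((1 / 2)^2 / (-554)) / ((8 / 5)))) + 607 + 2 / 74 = 15586545197 / 25699275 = 606.50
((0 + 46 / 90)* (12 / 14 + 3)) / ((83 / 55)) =759 / 581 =1.31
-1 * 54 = -54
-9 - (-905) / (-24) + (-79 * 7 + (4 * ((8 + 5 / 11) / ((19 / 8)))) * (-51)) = -6650761 / 5016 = -1325.91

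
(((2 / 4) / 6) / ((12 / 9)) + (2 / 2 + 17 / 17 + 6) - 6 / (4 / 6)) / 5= -3 / 16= -0.19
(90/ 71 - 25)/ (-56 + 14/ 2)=1685/ 3479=0.48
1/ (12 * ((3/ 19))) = 19/ 36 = 0.53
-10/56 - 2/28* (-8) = 11/28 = 0.39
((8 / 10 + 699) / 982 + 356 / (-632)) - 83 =-16068472 / 193945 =-82.85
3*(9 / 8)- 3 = 3 / 8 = 0.38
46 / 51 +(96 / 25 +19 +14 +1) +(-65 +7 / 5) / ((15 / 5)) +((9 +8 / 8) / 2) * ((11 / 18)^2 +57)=41917153 / 137700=304.41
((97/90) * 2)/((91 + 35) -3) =97/5535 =0.02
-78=-78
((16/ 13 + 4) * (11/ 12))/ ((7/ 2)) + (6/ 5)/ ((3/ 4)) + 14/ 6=2413/ 455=5.30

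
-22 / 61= -0.36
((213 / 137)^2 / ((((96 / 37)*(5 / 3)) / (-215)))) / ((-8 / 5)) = 75.11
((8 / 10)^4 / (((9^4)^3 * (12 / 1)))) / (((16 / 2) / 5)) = 0.00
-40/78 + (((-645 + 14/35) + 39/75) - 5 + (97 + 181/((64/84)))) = -4914473/15600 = -315.03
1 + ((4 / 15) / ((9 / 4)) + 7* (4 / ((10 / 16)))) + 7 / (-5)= 1202 / 27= 44.52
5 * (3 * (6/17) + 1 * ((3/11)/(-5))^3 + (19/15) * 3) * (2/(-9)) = -27484232/5091075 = -5.40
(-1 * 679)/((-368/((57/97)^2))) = 22743/35696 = 0.64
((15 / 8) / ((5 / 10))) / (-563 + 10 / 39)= -585 / 87788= -0.01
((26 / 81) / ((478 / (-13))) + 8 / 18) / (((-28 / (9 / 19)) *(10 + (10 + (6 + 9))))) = -241 / 1144332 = -0.00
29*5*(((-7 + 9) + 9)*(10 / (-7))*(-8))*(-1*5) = -638000 / 7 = -91142.86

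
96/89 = 1.08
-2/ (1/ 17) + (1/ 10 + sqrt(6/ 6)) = -32.90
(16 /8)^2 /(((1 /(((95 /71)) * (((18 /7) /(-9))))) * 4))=-190 /497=-0.38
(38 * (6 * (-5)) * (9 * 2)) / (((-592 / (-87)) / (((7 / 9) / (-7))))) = 24795 / 74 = 335.07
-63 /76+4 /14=-289 /532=-0.54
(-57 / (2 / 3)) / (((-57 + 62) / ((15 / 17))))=-513 / 34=-15.09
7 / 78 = 0.09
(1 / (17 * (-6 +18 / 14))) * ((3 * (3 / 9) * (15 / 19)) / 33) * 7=-245 / 117249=-0.00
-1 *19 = -19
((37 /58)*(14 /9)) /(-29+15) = -37 /522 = -0.07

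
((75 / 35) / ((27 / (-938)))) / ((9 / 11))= -7370 / 81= -90.99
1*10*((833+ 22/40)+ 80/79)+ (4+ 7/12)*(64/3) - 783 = 10893095/1422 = 7660.40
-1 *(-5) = 5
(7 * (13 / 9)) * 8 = 728 / 9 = 80.89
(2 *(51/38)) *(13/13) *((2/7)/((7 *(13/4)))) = 408/12103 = 0.03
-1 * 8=-8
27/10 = 2.70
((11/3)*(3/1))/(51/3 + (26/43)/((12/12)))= 473/757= 0.62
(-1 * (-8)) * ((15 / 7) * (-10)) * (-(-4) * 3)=-14400 / 7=-2057.14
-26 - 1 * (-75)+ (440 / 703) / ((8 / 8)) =34887 / 703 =49.63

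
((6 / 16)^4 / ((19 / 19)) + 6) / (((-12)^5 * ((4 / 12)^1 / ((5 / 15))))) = -8219 / 339738624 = -0.00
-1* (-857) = 857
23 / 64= 0.36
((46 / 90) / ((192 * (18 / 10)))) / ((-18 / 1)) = -23 / 279936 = -0.00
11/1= 11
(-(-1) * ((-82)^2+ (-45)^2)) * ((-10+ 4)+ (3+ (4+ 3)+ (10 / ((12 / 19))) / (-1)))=-103529.83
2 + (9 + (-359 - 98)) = -446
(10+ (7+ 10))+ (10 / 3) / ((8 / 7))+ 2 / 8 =181 / 6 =30.17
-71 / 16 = -4.44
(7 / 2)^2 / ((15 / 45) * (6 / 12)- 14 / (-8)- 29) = -147 / 325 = -0.45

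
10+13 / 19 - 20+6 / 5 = -771 / 95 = -8.12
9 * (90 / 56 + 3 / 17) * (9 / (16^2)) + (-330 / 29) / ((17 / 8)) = -16929219 / 3533824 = -4.79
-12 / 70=-6 / 35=-0.17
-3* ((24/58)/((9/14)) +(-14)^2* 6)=-102368/29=-3529.93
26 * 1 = 26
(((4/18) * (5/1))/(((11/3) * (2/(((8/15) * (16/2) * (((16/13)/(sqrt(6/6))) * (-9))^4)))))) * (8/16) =1528823808/314171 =4866.22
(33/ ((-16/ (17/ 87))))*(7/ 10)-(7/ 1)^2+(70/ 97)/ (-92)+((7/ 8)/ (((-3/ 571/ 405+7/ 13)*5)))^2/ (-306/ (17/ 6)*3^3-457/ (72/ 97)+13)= -8181739720025344286303/ 165991925877445965712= -49.29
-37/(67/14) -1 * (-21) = 889/67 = 13.27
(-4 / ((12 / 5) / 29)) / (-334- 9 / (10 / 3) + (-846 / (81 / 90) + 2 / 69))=0.04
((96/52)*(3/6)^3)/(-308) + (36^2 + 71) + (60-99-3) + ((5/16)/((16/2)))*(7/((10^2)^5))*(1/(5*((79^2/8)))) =1324414343080000007007/999558560000000000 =1325.00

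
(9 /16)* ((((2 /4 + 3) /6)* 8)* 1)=21 /8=2.62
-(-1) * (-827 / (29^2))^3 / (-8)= 565609283 / 4758586568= 0.12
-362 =-362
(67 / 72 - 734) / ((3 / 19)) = -1002839 / 216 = -4642.77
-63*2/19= -126/19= -6.63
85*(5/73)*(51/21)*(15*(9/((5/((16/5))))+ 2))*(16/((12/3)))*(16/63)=17941120/10731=1671.90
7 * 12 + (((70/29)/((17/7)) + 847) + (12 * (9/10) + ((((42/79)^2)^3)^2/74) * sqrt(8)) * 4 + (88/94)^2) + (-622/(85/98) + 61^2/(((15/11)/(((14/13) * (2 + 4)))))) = 120517877946558726144 * sqrt(2)/2186385908171943675113317 + 1266440212129/70787405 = 17890.76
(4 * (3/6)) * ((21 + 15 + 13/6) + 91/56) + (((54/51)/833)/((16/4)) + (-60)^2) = 625279009/169932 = 3679.58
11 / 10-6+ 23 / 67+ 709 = 471977 / 670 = 704.44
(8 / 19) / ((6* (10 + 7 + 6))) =4 / 1311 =0.00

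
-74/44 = -37/22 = -1.68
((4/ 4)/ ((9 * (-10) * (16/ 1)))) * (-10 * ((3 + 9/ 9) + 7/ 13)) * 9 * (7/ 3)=413/ 624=0.66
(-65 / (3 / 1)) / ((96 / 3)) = -65 / 96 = -0.68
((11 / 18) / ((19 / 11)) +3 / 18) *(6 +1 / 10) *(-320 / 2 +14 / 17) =-2448479 / 4845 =-505.36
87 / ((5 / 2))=174 / 5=34.80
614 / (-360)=-307 / 180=-1.71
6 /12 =1 /2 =0.50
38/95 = 2/5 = 0.40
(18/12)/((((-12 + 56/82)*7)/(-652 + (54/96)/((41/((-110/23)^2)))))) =169613061/13745536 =12.34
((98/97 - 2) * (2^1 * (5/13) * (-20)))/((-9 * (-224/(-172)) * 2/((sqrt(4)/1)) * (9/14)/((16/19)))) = -1100800/646893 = -1.70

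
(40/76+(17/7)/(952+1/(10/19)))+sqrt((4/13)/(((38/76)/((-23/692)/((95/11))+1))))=670960/1268687+sqrt(27983249970)/213655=1.31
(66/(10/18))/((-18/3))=-99/5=-19.80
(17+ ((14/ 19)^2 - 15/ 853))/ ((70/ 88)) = 237451896/ 10777655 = 22.03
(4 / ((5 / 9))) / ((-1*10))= -0.72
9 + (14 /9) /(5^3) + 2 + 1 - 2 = 11264 /1125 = 10.01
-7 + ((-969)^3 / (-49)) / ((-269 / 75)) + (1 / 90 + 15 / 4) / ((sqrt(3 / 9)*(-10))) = -68239082942 / 13181 - 677*sqrt(3) / 1800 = -5177080.00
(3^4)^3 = 531441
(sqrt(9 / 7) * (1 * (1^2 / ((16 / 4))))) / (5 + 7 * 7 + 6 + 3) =sqrt(7) / 588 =0.00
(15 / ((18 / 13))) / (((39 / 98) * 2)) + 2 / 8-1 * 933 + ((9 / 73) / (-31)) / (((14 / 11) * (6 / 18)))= -524168195 / 570276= -919.15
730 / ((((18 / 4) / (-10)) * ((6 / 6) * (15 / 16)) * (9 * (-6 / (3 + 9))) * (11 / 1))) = 93440 / 2673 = 34.96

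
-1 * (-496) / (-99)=-496 / 99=-5.01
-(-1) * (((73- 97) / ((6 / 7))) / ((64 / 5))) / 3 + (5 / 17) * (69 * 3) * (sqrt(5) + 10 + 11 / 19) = 1035 * sqrt(5) / 17 + 9974375 / 15504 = 779.48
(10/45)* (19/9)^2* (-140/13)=-101080/9477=-10.67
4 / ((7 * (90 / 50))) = 20 / 63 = 0.32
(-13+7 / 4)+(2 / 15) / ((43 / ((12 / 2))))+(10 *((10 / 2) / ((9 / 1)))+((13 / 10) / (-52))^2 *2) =-5.67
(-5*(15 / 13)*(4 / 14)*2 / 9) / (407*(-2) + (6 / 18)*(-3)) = 0.00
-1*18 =-18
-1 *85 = -85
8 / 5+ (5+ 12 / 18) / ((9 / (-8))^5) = -1368104 / 885735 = -1.54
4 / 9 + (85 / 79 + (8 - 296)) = -203687 / 711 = -286.48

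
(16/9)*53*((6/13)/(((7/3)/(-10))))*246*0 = 0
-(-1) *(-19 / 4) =-19 / 4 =-4.75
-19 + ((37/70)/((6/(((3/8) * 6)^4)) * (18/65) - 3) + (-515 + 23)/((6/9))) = -13282453/17542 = -757.18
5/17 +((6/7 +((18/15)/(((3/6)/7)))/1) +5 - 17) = 3541/595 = 5.95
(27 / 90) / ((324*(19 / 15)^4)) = 375 / 1042568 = 0.00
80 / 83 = 0.96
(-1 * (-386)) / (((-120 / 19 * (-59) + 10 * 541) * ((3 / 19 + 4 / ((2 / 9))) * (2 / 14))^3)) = 8627119879 / 2255830239375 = 0.00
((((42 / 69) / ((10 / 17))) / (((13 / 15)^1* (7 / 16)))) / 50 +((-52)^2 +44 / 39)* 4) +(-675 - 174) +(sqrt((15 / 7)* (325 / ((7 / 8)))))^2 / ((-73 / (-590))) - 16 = 1314577373623 / 80214225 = 16388.33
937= 937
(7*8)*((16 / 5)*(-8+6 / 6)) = -6272 / 5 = -1254.40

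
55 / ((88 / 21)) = 105 / 8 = 13.12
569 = 569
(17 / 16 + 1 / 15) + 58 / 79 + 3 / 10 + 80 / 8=230617 / 18960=12.16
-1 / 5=-0.20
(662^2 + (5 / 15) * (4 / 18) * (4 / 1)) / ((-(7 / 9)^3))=-319480092 / 343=-931428.84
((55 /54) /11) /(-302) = -5 /16308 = -0.00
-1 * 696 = -696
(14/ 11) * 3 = 42/ 11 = 3.82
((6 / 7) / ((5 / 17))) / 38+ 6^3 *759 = 109022811 / 665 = 163944.08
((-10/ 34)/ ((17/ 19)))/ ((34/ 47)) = -4465/ 9826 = -0.45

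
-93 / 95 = -0.98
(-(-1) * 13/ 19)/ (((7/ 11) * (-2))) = -143/ 266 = -0.54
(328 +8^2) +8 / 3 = 1184 / 3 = 394.67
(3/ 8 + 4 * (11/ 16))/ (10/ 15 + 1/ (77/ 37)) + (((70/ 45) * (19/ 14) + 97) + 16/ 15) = 1963367/ 19080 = 102.90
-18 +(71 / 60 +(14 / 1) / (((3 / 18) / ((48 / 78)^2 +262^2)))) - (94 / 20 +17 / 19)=1110897866219 / 192660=5766105.40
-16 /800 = -1 /50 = -0.02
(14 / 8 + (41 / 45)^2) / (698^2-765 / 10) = 20899 / 3945732750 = 0.00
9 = 9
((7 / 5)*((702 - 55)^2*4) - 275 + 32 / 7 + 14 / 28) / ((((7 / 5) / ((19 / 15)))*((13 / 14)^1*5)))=3117440827 / 6825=456767.89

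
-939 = -939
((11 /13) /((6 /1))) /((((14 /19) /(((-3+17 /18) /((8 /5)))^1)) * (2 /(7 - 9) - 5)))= 0.04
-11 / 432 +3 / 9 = 133 / 432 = 0.31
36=36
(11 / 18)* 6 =11 / 3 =3.67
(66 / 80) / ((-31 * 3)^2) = 0.00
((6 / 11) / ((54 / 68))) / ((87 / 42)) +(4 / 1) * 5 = 58372 / 2871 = 20.33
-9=-9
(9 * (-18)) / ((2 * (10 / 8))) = -324 / 5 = -64.80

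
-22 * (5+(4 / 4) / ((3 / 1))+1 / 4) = -737 / 6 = -122.83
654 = 654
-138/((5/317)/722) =-31584612/5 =-6316922.40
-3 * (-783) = 2349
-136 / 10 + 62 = 242 / 5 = 48.40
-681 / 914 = -0.75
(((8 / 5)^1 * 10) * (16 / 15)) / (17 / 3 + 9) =64 / 55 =1.16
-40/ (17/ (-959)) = 38360/ 17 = 2256.47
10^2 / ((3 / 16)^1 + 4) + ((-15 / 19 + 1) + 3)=34487 / 1273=27.09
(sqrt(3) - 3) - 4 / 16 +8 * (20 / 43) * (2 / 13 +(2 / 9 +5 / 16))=-13843 / 20124 +sqrt(3)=1.04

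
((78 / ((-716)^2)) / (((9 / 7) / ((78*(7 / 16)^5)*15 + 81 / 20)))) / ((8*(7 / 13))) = 3367454961 / 5375587778560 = 0.00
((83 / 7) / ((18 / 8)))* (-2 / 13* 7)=-664 / 117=-5.68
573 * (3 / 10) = 1719 / 10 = 171.90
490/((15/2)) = 196/3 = 65.33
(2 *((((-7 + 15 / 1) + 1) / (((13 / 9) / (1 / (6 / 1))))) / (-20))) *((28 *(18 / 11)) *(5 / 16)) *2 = -1701 / 572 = -2.97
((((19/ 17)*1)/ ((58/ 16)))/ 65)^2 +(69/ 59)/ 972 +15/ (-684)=-1930494104746/ 93241914752025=-0.02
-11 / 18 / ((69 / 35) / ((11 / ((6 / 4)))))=-4235 / 1863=-2.27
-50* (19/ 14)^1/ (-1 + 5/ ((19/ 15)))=-9025/ 392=-23.02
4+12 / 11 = 56 / 11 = 5.09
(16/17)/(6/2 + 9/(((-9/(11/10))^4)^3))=502096953744000000000000/1600434040112353282404257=0.31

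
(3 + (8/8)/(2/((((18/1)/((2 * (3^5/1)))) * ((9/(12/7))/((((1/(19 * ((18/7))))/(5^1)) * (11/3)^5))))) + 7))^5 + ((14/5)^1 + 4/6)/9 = 11704901916317151235465883703016268/45863520571914121833748329914865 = 255.21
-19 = -19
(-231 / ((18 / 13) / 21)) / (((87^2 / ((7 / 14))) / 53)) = -371371 / 30276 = -12.27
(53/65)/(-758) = -53/49270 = -0.00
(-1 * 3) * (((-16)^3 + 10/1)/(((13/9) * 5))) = 110322/65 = 1697.26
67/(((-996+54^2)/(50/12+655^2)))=14971.33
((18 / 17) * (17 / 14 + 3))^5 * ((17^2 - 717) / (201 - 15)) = -3011376965124438 / 739769634569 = -4070.70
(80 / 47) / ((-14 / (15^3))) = -135000 / 329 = -410.33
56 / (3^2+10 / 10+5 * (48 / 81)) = 108 / 25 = 4.32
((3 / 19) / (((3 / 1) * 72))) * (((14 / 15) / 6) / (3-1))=7 / 123120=0.00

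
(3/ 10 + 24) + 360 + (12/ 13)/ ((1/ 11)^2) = 64479/ 130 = 495.99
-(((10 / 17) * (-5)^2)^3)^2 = -244140625000000 / 24137569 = -10114549.03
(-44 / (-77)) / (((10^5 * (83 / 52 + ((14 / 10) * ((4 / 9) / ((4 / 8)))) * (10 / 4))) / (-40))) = -468 / 9638125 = -0.00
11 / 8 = 1.38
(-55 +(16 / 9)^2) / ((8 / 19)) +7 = -75245 / 648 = -116.12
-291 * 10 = -2910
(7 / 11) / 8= 7 / 88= 0.08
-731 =-731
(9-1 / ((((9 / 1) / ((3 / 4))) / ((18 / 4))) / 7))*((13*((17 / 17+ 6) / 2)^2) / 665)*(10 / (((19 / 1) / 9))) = 41769 / 5776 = 7.23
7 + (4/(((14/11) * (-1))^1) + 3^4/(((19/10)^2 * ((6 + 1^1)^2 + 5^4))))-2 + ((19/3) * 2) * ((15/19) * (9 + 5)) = 141.89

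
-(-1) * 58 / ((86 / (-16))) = -464 / 43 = -10.79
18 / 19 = 0.95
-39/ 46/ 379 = -39/ 17434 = -0.00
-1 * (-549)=549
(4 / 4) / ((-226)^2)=1 / 51076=0.00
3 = 3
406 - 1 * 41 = 365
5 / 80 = 1 / 16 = 0.06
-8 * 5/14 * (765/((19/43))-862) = -2483.76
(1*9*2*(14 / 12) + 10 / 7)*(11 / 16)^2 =18997 / 1792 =10.60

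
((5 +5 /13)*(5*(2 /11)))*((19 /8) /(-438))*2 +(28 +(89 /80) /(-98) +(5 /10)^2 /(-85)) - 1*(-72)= 83422347823 /834785952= 99.93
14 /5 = 2.80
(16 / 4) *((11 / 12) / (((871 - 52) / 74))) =814 / 2457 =0.33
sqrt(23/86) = sqrt(1978)/86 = 0.52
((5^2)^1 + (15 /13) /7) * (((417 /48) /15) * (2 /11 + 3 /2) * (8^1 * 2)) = 1177747 /3003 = 392.19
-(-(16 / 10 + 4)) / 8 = 7 / 10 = 0.70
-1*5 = -5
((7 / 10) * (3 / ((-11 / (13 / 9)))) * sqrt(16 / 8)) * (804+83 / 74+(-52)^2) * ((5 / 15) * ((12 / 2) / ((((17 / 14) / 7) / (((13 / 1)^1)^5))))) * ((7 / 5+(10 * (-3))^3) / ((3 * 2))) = 26360568768197.81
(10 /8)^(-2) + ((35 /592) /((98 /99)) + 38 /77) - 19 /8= -2693487 /2279200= -1.18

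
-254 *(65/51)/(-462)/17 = 8255/200277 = 0.04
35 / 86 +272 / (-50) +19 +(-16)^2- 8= 261.97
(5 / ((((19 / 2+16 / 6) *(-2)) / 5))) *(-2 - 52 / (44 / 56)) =56250 / 803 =70.05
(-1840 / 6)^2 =846400 / 9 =94044.44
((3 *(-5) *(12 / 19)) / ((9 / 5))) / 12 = -25 / 57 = -0.44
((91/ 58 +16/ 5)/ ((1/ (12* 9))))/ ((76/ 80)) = 298728/ 551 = 542.16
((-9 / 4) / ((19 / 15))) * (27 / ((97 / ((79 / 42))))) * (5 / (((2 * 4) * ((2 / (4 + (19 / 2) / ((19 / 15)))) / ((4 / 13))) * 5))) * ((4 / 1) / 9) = -245295 / 2683408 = -0.09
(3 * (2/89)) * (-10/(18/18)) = -60/89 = -0.67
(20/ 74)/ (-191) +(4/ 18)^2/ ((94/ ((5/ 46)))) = -840275/ 618793587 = -0.00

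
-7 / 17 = -0.41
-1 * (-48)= 48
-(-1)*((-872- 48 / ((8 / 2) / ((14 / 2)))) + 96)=-860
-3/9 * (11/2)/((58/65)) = -2.05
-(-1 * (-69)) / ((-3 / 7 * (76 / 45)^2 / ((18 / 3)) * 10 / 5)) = 978075 / 5776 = 169.33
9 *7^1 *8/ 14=36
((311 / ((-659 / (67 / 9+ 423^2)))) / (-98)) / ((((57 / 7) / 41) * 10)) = 433.87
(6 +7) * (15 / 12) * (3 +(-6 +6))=195 / 4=48.75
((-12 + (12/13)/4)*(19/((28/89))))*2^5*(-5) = 113724.40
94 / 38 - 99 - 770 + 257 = -11581 / 19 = -609.53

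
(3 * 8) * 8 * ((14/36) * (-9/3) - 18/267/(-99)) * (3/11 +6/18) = -1461120/10769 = -135.68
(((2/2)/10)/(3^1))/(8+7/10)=1/261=0.00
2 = 2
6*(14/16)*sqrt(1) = 21/4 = 5.25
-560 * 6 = -3360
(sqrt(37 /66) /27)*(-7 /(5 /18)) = -0.70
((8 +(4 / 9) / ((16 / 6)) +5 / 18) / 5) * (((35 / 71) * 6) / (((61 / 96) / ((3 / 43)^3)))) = 919296 / 344344817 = 0.00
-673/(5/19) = -12787/5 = -2557.40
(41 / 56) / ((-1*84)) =-41 / 4704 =-0.01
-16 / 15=-1.07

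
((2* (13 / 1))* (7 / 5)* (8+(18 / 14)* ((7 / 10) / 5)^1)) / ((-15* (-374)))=37219 / 701250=0.05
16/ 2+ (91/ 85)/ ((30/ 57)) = 8529/ 850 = 10.03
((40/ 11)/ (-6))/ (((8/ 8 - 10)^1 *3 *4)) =5/ 891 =0.01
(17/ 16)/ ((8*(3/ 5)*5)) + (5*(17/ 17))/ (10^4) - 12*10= -5757851/ 48000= -119.96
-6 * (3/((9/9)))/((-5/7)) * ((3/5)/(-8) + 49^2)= 6050331/100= 60503.31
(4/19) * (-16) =-64/19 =-3.37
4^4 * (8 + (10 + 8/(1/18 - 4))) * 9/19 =2612736/1349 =1936.79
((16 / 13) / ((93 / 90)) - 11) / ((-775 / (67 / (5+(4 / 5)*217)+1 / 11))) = 18096834 / 3067968475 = 0.01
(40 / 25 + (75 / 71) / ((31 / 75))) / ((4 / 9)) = 411597 / 44020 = 9.35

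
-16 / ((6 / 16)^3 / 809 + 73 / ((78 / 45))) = -86155264 / 226779231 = -0.38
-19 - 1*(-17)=-2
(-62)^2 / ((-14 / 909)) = -1747098 / 7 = -249585.43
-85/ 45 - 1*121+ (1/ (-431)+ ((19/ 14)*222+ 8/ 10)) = 24328342/ 135765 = 179.19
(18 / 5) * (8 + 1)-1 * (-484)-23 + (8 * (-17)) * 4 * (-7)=21507 / 5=4301.40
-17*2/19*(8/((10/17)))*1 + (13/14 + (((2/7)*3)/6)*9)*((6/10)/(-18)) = -194797/7980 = -24.41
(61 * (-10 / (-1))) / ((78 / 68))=20740 / 39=531.79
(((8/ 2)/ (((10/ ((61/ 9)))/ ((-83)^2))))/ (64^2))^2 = 176592412441/ 8493465600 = 20.79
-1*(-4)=4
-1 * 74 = -74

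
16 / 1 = 16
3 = 3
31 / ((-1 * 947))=-31 / 947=-0.03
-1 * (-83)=83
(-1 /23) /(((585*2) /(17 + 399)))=-16 /1035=-0.02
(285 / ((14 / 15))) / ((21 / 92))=65550 / 49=1337.76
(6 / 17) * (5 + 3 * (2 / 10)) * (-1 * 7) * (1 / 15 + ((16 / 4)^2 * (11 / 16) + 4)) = -88592 / 425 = -208.45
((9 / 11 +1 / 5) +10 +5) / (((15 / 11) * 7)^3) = 106601 / 5788125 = 0.02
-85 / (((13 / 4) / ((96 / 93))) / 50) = -544000 / 403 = -1349.88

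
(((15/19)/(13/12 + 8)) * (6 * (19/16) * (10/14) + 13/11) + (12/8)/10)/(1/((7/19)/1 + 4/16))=104187297/242389840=0.43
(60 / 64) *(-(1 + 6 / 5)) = -33 / 16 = -2.06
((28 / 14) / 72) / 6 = 0.00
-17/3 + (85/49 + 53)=7213/147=49.07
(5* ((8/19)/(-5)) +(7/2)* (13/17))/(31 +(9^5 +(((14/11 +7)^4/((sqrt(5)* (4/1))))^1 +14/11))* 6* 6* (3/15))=535470341378217025/100939304045339417880104-2123472698462115* sqrt(5)/100939304045339417880104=0.00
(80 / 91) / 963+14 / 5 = 1227262 / 438165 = 2.80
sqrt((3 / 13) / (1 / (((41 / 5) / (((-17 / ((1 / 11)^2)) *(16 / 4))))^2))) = 41 *sqrt(39) / 534820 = 0.00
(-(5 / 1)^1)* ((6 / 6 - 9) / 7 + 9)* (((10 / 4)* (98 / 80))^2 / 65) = -18865 / 3328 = -5.67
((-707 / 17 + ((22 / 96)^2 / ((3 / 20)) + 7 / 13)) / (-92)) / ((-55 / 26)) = -0.21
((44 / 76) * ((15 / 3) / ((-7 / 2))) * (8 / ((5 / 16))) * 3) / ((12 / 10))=-7040 / 133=-52.93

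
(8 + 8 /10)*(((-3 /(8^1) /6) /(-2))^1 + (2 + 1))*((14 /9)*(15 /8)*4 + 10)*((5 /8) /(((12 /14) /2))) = 485485 /576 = 842.86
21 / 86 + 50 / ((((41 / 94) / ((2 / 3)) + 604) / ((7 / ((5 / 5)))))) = 321839 / 391042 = 0.82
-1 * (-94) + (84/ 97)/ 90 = 136784/ 1455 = 94.01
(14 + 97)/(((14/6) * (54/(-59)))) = -2183/42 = -51.98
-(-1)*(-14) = -14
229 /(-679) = -229 /679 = -0.34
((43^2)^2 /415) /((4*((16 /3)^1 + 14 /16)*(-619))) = -20512806 /38275865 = -0.54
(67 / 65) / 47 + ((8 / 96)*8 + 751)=6889226 / 9165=751.69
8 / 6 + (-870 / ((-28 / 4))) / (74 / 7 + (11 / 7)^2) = 2314 / 213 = 10.86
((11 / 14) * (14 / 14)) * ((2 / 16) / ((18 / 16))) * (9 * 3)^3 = 24057 / 14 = 1718.36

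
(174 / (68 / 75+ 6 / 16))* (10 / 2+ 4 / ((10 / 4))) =689040 / 769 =896.02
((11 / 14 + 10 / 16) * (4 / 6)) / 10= 79 / 840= 0.09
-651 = -651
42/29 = 1.45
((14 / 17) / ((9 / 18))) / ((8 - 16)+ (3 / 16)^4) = -0.21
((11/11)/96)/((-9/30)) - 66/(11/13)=-11237/144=-78.03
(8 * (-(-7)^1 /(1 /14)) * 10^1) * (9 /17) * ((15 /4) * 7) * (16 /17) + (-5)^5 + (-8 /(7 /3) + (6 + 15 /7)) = 201134062 /2023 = 99423.66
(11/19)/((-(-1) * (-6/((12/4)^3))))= -99/38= -2.61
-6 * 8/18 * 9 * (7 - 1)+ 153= 9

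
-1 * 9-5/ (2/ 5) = -43/ 2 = -21.50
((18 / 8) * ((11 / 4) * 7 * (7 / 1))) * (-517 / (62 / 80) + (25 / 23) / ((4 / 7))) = -9203001885 / 45632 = -201678.69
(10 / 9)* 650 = 6500 / 9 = 722.22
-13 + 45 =32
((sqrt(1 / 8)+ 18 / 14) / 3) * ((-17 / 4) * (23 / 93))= -391 / 868 - 391 * sqrt(2) / 4464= -0.57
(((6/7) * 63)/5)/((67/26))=1404/335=4.19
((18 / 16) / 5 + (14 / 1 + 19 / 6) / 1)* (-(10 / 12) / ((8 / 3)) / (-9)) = 2087 / 3456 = 0.60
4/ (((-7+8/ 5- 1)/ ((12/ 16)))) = -15/ 32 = -0.47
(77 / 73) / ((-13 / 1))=-77 / 949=-0.08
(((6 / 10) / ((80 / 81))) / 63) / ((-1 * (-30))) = 9 / 28000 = 0.00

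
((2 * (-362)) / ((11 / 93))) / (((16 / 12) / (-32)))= 1615968 / 11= 146906.18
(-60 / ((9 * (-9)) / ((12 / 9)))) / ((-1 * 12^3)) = -5 / 8748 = -0.00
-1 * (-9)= 9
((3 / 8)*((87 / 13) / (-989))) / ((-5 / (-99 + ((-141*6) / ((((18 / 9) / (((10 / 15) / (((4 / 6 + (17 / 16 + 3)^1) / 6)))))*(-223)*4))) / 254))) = -166112844741 / 3306237720760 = -0.05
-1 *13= -13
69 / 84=23 / 28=0.82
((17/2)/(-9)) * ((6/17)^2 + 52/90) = -4567/6885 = -0.66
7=7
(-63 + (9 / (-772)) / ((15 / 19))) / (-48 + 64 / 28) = 1702659 / 1235200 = 1.38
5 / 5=1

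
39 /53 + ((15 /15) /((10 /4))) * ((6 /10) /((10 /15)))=1452 /1325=1.10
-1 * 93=-93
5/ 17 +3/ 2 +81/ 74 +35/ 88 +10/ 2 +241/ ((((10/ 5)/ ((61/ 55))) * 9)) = 5238901/ 226440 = 23.14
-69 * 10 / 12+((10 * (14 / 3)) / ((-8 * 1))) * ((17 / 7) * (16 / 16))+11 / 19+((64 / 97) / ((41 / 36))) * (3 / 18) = -70.99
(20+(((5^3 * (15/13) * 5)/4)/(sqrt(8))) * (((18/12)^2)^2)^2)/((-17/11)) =-676603125 * sqrt(2)/905216 - 220/17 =-1069.99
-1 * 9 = -9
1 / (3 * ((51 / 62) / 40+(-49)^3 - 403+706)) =-0.00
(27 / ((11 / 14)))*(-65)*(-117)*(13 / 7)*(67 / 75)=23846238 / 55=433567.96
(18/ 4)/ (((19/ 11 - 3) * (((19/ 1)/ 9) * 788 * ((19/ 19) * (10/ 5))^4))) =-891/ 6707456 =-0.00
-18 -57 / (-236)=-4191 / 236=-17.76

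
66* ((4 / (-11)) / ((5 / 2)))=-48 / 5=-9.60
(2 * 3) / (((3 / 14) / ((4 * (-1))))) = -112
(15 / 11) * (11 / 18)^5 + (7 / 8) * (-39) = -21420631 / 629856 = -34.01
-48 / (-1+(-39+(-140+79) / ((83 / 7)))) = 1328 / 1249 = 1.06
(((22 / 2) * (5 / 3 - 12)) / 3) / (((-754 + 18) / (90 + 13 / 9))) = 280643 / 59616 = 4.71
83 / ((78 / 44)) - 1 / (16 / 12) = 7187 / 156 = 46.07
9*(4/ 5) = 7.20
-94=-94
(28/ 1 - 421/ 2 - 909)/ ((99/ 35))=-76405/ 198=-385.88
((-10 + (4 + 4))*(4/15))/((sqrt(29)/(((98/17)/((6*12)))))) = -98*sqrt(29)/66555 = -0.01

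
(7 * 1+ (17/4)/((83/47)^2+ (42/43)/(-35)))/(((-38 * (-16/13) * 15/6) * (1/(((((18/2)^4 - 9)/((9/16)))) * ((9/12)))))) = 174520524087/278897390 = 625.75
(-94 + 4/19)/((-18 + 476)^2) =-891/1992758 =-0.00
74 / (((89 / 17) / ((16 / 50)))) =10064 / 2225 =4.52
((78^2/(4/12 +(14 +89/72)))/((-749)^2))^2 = 191886050304/395492722113458641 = 0.00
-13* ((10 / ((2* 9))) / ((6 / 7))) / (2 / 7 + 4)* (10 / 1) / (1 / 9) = -3185 / 18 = -176.94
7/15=0.47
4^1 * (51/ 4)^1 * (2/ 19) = 102/ 19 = 5.37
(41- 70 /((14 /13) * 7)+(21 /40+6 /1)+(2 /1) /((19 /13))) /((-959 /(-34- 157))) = 40246183 /5101880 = 7.89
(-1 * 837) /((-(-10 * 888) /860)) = -11997 /148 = -81.06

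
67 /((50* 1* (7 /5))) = 67 /70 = 0.96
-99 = -99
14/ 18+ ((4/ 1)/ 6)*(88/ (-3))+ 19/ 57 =-18.44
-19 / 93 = -0.20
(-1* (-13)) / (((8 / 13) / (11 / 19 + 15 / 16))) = 77909 / 2432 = 32.03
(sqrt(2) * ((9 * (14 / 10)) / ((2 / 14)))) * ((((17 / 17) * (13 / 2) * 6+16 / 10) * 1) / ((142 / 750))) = 1342845 * sqrt(2) / 71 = 26747.46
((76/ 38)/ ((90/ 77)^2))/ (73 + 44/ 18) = 847/ 43650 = 0.02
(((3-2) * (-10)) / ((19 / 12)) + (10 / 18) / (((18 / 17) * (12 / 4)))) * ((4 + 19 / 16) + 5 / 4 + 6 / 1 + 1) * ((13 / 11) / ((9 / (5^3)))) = -1801028125 / 1329696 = -1354.47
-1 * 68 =-68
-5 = -5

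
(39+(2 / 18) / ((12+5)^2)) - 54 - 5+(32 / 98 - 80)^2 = 39517505197 / 6245001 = 6327.86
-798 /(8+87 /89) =-71022 /799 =-88.89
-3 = -3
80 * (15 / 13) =1200 / 13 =92.31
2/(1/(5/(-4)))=-5/2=-2.50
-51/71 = -0.72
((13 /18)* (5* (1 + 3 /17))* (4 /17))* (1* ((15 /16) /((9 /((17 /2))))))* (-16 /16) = -1625 /1836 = -0.89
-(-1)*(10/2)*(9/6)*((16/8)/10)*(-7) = -21/2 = -10.50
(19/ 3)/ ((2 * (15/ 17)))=323/ 90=3.59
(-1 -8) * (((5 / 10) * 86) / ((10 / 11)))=-425.70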